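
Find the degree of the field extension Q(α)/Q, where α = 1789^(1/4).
[Q(α):Q] = 4

α is a root of x^4 - 1789. By Eisenstein's criterion at the prime p = 1789 (which divides the constant term 1789 but p^2 = 3200521 does not, since 1789 is squarefree), x^4 - 1789 is irreducible over Q. Hence [Q(α):Q] = 4.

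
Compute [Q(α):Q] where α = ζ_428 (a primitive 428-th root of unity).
[Q(α):Q] = 212

The minimal polynomial of ζ_428 over Q is the 428-th cyclotomic polynomial Φ_428(x), which is irreducible over Q and has degree φ(428) = 212. Hence [Q(α):Q] = φ(428) = 212.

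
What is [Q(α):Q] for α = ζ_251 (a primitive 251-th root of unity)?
[Q(α):Q] = 250

The minimal polynomial of ζ_251 over Q is the 251-th cyclotomic polynomial Φ_251(x), which is irreducible over Q and has degree φ(251) = 250. Hence [Q(α):Q] = φ(251) = 250.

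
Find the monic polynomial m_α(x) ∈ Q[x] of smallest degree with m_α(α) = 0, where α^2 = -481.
m_α(x) = x^2 + 481

α satisfies α^2 + 481 = 0, so x^2 + 481 annihilates α. Since d = -481 is squarefree and ≠ 1, it is not a perfect square in Q, so x^2 + 481 has no rational root and is therefore irreducible over Q (a degree-2 polynomial over a field is irreducible iff it has no root). Hence m_α(x) = x^2 + 481.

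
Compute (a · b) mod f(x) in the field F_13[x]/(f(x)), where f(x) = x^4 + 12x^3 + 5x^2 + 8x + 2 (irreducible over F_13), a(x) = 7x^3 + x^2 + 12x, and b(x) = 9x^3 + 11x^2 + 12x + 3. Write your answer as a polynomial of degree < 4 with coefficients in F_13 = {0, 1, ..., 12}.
a · b ≡ 6x^3 + 9x^2 + x + 4 (mod f(x))

Multiply in F_13[x]: a(x)·b(x) = (7x^3 + x^2 + 12x)·(9x^3 + 11x^2 + 12x + 3) = 11x^6 + 8x^5 + 8x^4 + 9x^3 + 4x^2 + 10x. This has degree ≥ 4, so divide by f(x) over F_13: 11x^6 + 8x^5 + 8x^4 + 9x^3 + 4x^2 + 10x = (11x^2 + 6x + 11)·(x^4 + 12x^3 + 5x^2 + 8x + 2) + (6x^3 + 9x^2 + x + 4). Hence a·b ≡ 6x^3 + 9x^2 + x + 4 (mod f). (F_13[x]/(f) is a field with 13^4 = 28561 elements since f is irreducible of degree 4.)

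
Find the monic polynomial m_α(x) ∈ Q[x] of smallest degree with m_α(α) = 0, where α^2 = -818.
m_α(x) = x^2 + 818

α satisfies α^2 + 818 = 0, so x^2 + 818 annihilates α. Since d = -818 is squarefree and ≠ 1, it is not a perfect square in Q, so x^2 + 818 has no rational root and is therefore irreducible over Q (a degree-2 polynomial over a field is irreducible iff it has no root). Hence m_α(x) = x^2 + 818.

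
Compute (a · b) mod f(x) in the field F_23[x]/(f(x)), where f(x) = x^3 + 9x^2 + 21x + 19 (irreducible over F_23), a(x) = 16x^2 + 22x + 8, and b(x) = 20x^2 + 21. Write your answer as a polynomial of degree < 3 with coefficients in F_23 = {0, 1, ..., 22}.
a · b ≡ 4x^2 + 13x + 22 (mod f(x))

Multiply in F_23[x]: a(x)·b(x) = (16x^2 + 22x + 8)·(20x^2 + 21) = 21x^4 + 3x^3 + 13x^2 + 2x + 7. This has degree ≥ 3, so divide by f(x) over F_23: 21x^4 + 3x^3 + 13x^2 + 2x + 7 = (21x + 21)·(x^3 + 9x^2 + 21x + 19) + (4x^2 + 13x + 22). Hence a·b ≡ 4x^2 + 13x + 22 (mod f). (F_23[x]/(f) is a field with 23^3 = 12167 elements since f is irreducible of degree 3.)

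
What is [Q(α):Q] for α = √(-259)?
[Q(α):Q] = 2

[Q(α):Q] equals the degree of the minimal polynomial of α. Here α^2 = -259 and x^2 + 259 is irreducible (d = -259 is squarefree, ≠ 1, hence not a square), so deg(m_α) = 2. Thus [Q(α):Q] = 2.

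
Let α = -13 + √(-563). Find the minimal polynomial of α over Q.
m_α(x) = x^2 + 26x + 732

From α + 13 = √(-563), squaring gives (α + 13)^2 = -563, i.e. α^2 + 26α + 169 = -563, so α^2 + 26α + 732 = 0. The discriminant of x^2 + 26x + 732 is (26)^2 - 4·(732) = 676 - 2928 = -2252, and 4·(-563) is not a perfect square in Q since -563 is squarefree and ≠ 1. Hence x^2 + 26x + 732 is irreducible over Q and is the minimal polynomial of α.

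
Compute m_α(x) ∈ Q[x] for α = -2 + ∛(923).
m_α(x) = x^3 + 6x^2 + 12x - 915

Set β = α + 2 = ∛(923), so β^3 = 923. Then (α + 2)^3 - 923 = 0, i.e. α is a root of g(x) = (x + 2)^3 - 923 = x^3 + 6x^2 + 12x - 915. Since g(x) = h(x + 2) where h(x) = x^3 - 923, and h is irreducible over Q (because 923 is not a perfect cube, so h has no rational root, and a monic cubic with no rational root is irreducible), g is also irreducible (irreducibility is preserved under the substitution x → x + 2). Hence m_α(x) = x^3 + 6x^2 + 12x - 915.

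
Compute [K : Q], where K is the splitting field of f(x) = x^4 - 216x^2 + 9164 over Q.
[K : Q] = 4

Solving the quadratic in x^2: x^2 = (216 ± √(216^2 - 4·9164))/2 = (216 ± √10000)/2 = (216 ± 100)/2, giving x^2 = 158 or x^2 = 58. So f(x) = (x^2 - 158)(x^2 - 58) and the roots of f are ±√158, ±√58. Hence the splitting field is K = Q(√158, √58). Since 158 and 58 are distinct squarefree integers > 1, their product 9164 is not a perfect square, so √58 ∉ Q(√158). By the tower law [K:Q] = [Q(√158,√58):Q(√158)] · [Q(√158):Q] = 2 · 2 = 4.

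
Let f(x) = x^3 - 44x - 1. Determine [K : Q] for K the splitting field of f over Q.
[K : Q] = 6

By the rational root test, any rational root of the monic integer polynomial f(x) = x^3 - 44x - 1 must be an integer dividing the constant term -1, i.e. one of ±{1}. Evaluating: f(1) = -44, f(-1) = 42; none is 0, so f has no rational root and is therefore irreducible over Q (a cubic with no linear factor over a field is irreducible). For an irreducible cubic, the Galois group is A_3 or S_3 according as the discriminant disc(f) = -4a^3 - 27b^2 = -4·(-44)^3 - 27·(-1)^2 = 340709 is or is not a square in Q. Here disc(f) = 340709 is not a perfect square in Q, so the Galois group of f over Q is not contained in A_3 and must be all of S_3. The splitting field has degree |S_3| = 6 over Q, so [K : Q] = 6.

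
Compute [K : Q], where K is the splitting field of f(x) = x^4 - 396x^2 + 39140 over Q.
[K : Q] = 4

Solving the quadratic in x^2: x^2 = (396 ± √(396^2 - 4·39140))/2 = (396 ± √256)/2 = (396 ± 16)/2, giving x^2 = 206 or x^2 = 190. So f(x) = (x^2 - 206)(x^2 - 190) and the roots of f are ±√206, ±√190. Hence the splitting field is K = Q(√206, √190). Since 206 and 190 are distinct squarefree integers > 1, their product 39140 is not a perfect square, so √190 ∉ Q(√206). By the tower law [K:Q] = [Q(√206,√190):Q(√206)] · [Q(√206):Q] = 2 · 2 = 4.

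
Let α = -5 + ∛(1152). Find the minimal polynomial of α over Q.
m_α(x) = x^3 + 15x^2 + 75x - 1027

Set β = α + 5 = ∛(1152), so β^3 = 1152. Then (α + 5)^3 - 1152 = 0, i.e. α is a root of g(x) = (x + 5)^3 - 1152 = x^3 + 15x^2 + 75x - 1027. Since g(x) = h(x + 5) where h(x) = x^3 - 1152, and h is irreducible over Q (because 1152 is not a perfect cube, so h has no rational root, and a monic cubic with no rational root is irreducible), g is also irreducible (irreducibility is preserved under the substitution x → x + 5). Hence m_α(x) = x^3 + 15x^2 + 75x - 1027.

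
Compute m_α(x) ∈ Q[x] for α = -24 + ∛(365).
m_α(x) = x^3 + 72x^2 + 1728x + 13459

Set β = α + 24 = ∛(365), so β^3 = 365. Then (α + 24)^3 - 365 = 0, i.e. α is a root of g(x) = (x + 24)^3 - 365 = x^3 + 72x^2 + 1728x + 13459. Since g(x) = h(x + 24) where h(x) = x^3 - 365, and h is irreducible over Q (because 365 is not a perfect cube, so h has no rational root, and a monic cubic with no rational root is irreducible), g is also irreducible (irreducibility is preserved under the substitution x → x + 24). Hence m_α(x) = x^3 + 72x^2 + 1728x + 13459.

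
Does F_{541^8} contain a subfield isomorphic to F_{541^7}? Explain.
No: F_{541^7} is not a subfield of F_{541^8}

F_{p^m} embeds in F_{p^n} iff m | n. Here 7 ∤ 8 (since 8 = 1·7 + 1 with remainder 1 ≠ 0), so F_{541^7} is not a subfield of F_{541^8}. Equivalently: if it were, the tower law would give 7 = [F_{541^7}:F_541] dividing [F_{541^8}:F_541] = 8, contradiction.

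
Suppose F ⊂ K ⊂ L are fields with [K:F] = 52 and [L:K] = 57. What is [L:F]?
[L:F] = 2964

The tower law says that for any tower of field extensions F ⊂ K ⊂ L with finite degrees, [L:F] = [L:K] · [K:F]. Here this gives [L:F] = 57 · 52 = 2964.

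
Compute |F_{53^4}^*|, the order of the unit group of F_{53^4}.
|F_{53^4}^*| = 7890480

F_{53^4} has 53^4 = 7890481 elements; its multiplicative group consists of all nonzero elements, so |F_{53^4}^*| = 7890481 - 1 = 7890480. (It is cyclic since any finite subgroup of the multiplicative group of a field is cyclic.)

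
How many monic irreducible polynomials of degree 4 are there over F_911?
There are 172192009080 monic irreducible polynomials of degree 4 over F_911

Each element of F_{911^4} that lies in no proper subfield is a root of exactly one monic irreducible of degree 4 over F_911, and each such polynomial has 4 distinct roots in F_{911^4}. By Möbius inversion the count is N_911(4) = (1/4) Σ_{d|4} μ(4/d) · 911^d = (1/4)(μ(4)·911^1 + μ(2)·911^2 + μ(1)·911^4) = 688768036320/4 = 172192009080.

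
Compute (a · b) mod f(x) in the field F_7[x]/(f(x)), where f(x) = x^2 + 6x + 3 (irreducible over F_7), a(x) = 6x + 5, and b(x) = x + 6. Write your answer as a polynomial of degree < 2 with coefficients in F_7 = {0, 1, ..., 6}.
a · b ≡ 5x + 5 (mod f(x))

Multiply in F_7[x]: a(x)·b(x) = (6x + 5)·(x + 6) = 6x^2 + 6x + 2. This has degree ≥ 2, so divide by f(x) over F_7: 6x^2 + 6x + 2 = (6)·(x^2 + 6x + 3) + (5x + 5). Hence a·b ≡ 5x + 5 (mod f). (F_7[x]/(f) is a field with 7^2 = 49 elements since f is irreducible of degree 2.)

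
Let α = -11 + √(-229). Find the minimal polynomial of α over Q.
m_α(x) = x^2 + 22x + 350

From α + 11 = √(-229), squaring gives (α + 11)^2 = -229, i.e. α^2 + 22α + 121 = -229, so α^2 + 22α + 350 = 0. The discriminant of x^2 + 22x + 350 is (22)^2 - 4·(350) = 484 - 1400 = -916, and 4·(-229) is not a perfect square in Q since -229 is squarefree and ≠ 1. Hence x^2 + 22x + 350 is irreducible over Q and is the minimal polynomial of α.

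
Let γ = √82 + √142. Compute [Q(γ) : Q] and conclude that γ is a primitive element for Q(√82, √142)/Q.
[Q(γ) : Q] = 4 (equivalently, Q(γ) = Q(√82, √142))

Obviously Q(γ) ⊆ Q(√82, √142), and [Q(√82, √142):Q] = 4 (since 82, 142 are distinct squarefree integers > 1 with 11644 not a perfect square). To show equality we compute the minimal polynomial of γ. From γ = √82 + √142: γ^2 = 82 + 2√(11644) + 142 = 224 + 2√(11644), so γ^2 - 224 = 2√(11644); squaring, (γ^2 - 224)^2 = 4·11644, i.e. γ^4 - 448γ^2 + 50176 - 46576 = 0, i.e. γ^4 - 448γ^2 + 3600 = 0. So γ is a root of x^4 - 448x^2 + 3600. This polynomial is irreducible over Q: it has no rational root (each ±√82 ± √142 is irrational), and any factorization into two quadratics over Q would force √(11644) ∈ Q (pairing opposite roots) or √82, √142 ∈ Q (other pairings), all impossible. Hence [Q(γ):Q] = 4 = [Q(√82, √142):Q], so Q(γ) = Q(√82, √142).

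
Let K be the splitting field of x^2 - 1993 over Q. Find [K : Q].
[K : Q] = 2

f(x) = x^2 - 1993 factors as (x - √1993)(x + √1993). The splitting field is K = Q(√1993). Since 1993 is squarefree and > 1, it is not a perfect square, so x^2 - 1993 is irreducible over Q and [Q(√1993) : Q] = 2. Hence [K : Q] = 2.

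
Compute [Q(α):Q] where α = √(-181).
[Q(α):Q] = 2

[Q(α):Q] equals the degree of the minimal polynomial of α. Here α^2 = -181 and x^2 + 181 is irreducible (d = -181 is squarefree, ≠ 1, hence not a square), so deg(m_α) = 2. Thus [Q(α):Q] = 2.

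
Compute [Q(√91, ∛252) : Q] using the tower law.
[Q(√91, ∛252) : Q] = 6

Let L = Q(√91, ∛252). Since Q(√91) ⊂ L and [Q(√91):Q] = 2, the tower law gives 2 | [L:Q]. Likewise Q(∛252) ⊂ L with [Q(∛252):Q] = 3 (because 252 is not a perfect cube), so 3 | [L:Q]. As gcd(2,3) = 1, [L:Q] is divisible by 6. Conversely L is generated over Q by √91 and ∛252, so [L:Q] ≤ 2·3 = 6. Therefore [Q(√91, ∛252) : Q] = 6.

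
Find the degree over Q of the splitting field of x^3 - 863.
[K : Q] = 6

The roots of x^3 - 863 are ∛863, ω∛863, ω^2∛863 where ω = e^(2πi/3) is a primitive cube root of unity, so K = Q(∛863, ω). Now [Q(∛863):Q] = 3 (since 863 is not a perfect cube, x^3 - 863 is irreducible) and [Q(ω):Q] = 2. Both 2 and 3 divide [K:Q], and [K:Q] ≤ 3·2 = 6, so [K:Q] = 6. (Equivalently: Q(∛863) ⊂ R but ω ∉ R, so [K : Q(∛863)] = 2.)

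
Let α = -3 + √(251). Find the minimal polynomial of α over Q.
m_α(x) = x^2 + 6x - 242

From α + 3 = √(251), squaring gives (α + 3)^2 = 251, i.e. α^2 + 6α + 9 = 251, so α^2 + 6α - 242 = 0. The discriminant of x^2 + 6x - 242 is (6)^2 - 4·(-242) = 36 + 968 = 1004, and 4·(251) is not a perfect square in Q since 251 is squarefree and ≠ 1. Hence x^2 + 6x - 242 is irreducible over Q and is the minimal polynomial of α.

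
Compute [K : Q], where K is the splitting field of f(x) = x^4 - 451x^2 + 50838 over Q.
[K : Q] = 4

Solving the quadratic in x^2: x^2 = (451 ± √(451^2 - 4·50838))/2 = (451 ± √49)/2 = (451 ± 7)/2, giving x^2 = 229 or x^2 = 222. So f(x) = (x^2 - 229)(x^2 - 222) and the roots of f are ±√229, ±√222. Hence the splitting field is K = Q(√229, √222). Since 229 and 222 are distinct squarefree integers > 1, their product 50838 is not a perfect square, so √222 ∉ Q(√229). By the tower law [K:Q] = [Q(√229,√222):Q(√229)] · [Q(√229):Q] = 2 · 2 = 4.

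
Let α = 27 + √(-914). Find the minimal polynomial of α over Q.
m_α(x) = x^2 - 54x + 1643

From α - 27 = √(-914), squaring gives (α - 27)^2 = -914, i.e. α^2 - 54α + 729 = -914, so α^2 - 54α + 1643 = 0. The discriminant of x^2 - 54x + 1643 is (-54)^2 - 4·(1643) = 2916 - 6572 = -3656, and 4·(-914) is not a perfect square in Q since -914 is squarefree and ≠ 1. Hence x^2 - 54x + 1643 is irreducible over Q and is the minimal polynomial of α.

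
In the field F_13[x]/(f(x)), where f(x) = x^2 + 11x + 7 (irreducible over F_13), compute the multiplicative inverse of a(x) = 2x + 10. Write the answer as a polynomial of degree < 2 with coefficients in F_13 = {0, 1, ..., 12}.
a(x)^(-1) ≡ 2x + 12 (mod f(x))

Since f is irreducible over F_13, F_13[x]/(f) is a field and a(x) ≠ 0 has an inverse. Apply the extended Euclidean algorithm to f(x) and a(x) in F_13[x]: f(x) = (7x + 3)·a(x) + (3). The last nonzero remainder is the constant 3 = gcd(f, a) in F_13. Back-substituting through the division chain expresses 3 = s(x)·a(x) + t(x)·f(x) with s(x) ≡ 6x + 10 (mod f), so (6x + 10)·a(x) ≡ 3 (mod f). Multiplying by 3^(-1) ≡ 9 in F_13 gives a(x)^(-1) ≡ 9·(6x + 10) ≡ 2x + 12 (mod f). Check: (2x + 10)·(2x + 12) = 4x^2 + 5x + 3 ≡ 1 (mod x^2 + 11x + 7).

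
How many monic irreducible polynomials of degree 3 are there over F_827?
There are 188536152 monic irreducible polynomials of degree 3 over F_827

Each element of F_{827^3} that lies in no proper subfield is a root of exactly one monic irreducible of degree 3 over F_827, and each such polynomial has 3 distinct roots in F_{827^3}. By Möbius inversion the count is N_827(3) = (1/3) Σ_{d|3} μ(3/d) · 827^d = (1/3)(μ(3)·827^1 + μ(1)·827^3) = 565608456/3 = 188536152.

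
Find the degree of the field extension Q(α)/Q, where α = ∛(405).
[Q(α):Q] = 3

The minimal polynomial of α is x^3 - 405, irreducible over Q since 405 is not a perfect cube (so x^3 - 405 has no rational root). Hence [Q(α):Q] = deg(m_α) = 3.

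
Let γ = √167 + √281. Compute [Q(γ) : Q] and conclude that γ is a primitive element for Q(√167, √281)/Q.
[Q(γ) : Q] = 4 (equivalently, Q(γ) = Q(√167, √281))

Obviously Q(γ) ⊆ Q(√167, √281), and [Q(√167, √281):Q] = 4 (since 167, 281 are distinct squarefree integers > 1 with 46927 not a perfect square). To show equality we compute the minimal polynomial of γ. From γ = √167 + √281: γ^2 = 167 + 2√(46927) + 281 = 448 + 2√(46927), so γ^2 - 448 = 2√(46927); squaring, (γ^2 - 448)^2 = 4·46927, i.e. γ^4 - 896γ^2 + 200704 - 187708 = 0, i.e. γ^4 - 896γ^2 + 12996 = 0. So γ is a root of x^4 - 896x^2 + 12996. This polynomial is irreducible over Q: it has no rational root (each ±√167 ± √281 is irrational), and any factorization into two quadratics over Q would force √(46927) ∈ Q (pairing opposite roots) or √167, √281 ∈ Q (other pairings), all impossible. Hence [Q(γ):Q] = 4 = [Q(√167, √281):Q], so Q(γ) = Q(√167, √281).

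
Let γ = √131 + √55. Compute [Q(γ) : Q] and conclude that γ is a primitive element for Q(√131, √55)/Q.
[Q(γ) : Q] = 4 (equivalently, Q(γ) = Q(√131, √55))

Obviously Q(γ) ⊆ Q(√131, √55), and [Q(√131, √55):Q] = 4 (since 131, 55 are distinct squarefree integers > 1 with 7205 not a perfect square). To show equality we compute the minimal polynomial of γ. From γ = √131 + √55: γ^2 = 131 + 2√(7205) + 55 = 186 + 2√(7205), so γ^2 - 186 = 2√(7205); squaring, (γ^2 - 186)^2 = 4·7205, i.e. γ^4 - 372γ^2 + 34596 - 28820 = 0, i.e. γ^4 - 372γ^2 + 5776 = 0. So γ is a root of x^4 - 372x^2 + 5776. This polynomial is irreducible over Q: it has no rational root (each ±√131 ± √55 is irrational), and any factorization into two quadratics over Q would force √(7205) ∈ Q (pairing opposite roots) or √131, √55 ∈ Q (other pairings), all impossible. Hence [Q(γ):Q] = 4 = [Q(√131, √55):Q], so Q(γ) = Q(√131, √55).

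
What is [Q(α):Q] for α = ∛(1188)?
[Q(α):Q] = 3

The minimal polynomial of α is x^3 - 1188, irreducible over Q since 1188 is not a perfect cube (so x^3 - 1188 has no rational root). Hence [Q(α):Q] = deg(m_α) = 3.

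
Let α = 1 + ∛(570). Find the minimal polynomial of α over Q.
m_α(x) = x^3 - 3x^2 + 3x - 571

Set β = α - 1 = ∛(570), so β^3 = 570. Then (α - 1)^3 - 570 = 0, i.e. α is a root of g(x) = (x - 1)^3 - 570 = x^3 - 3x^2 + 3x - 571. Since g(x) = h(x - 1) where h(x) = x^3 - 570, and h is irreducible over Q (because 570 is not a perfect cube, so h has no rational root, and a monic cubic with no rational root is irreducible), g is also irreducible (irreducibility is preserved under the substitution x → x - 1). Hence m_α(x) = x^3 - 3x^2 + 3x - 571.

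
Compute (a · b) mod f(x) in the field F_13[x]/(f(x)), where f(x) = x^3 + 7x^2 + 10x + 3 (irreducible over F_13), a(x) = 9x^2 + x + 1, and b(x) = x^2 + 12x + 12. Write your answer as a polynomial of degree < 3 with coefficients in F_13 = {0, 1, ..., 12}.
a · b ≡ 8x^2 + 5x + 4 (mod f(x))

Multiply in F_13[x]: a(x)·b(x) = (9x^2 + x + 1)·(x^2 + 12x + 12) = 9x^4 + 5x^3 + 4x^2 + 11x + 12. This has degree ≥ 3, so divide by f(x) over F_13: 9x^4 + 5x^3 + 4x^2 + 11x + 12 = (9x + 7)·(x^3 + 7x^2 + 10x + 3) + (8x^2 + 5x + 4). Hence a·b ≡ 8x^2 + 5x + 4 (mod f). (F_13[x]/(f) is a field with 13^3 = 2197 elements since f is irreducible of degree 3.)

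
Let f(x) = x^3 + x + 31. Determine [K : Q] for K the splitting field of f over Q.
[K : Q] = 6

By the rational root test, any rational root of the monic integer polynomial f(x) = x^3 + x + 31 must be an integer dividing the constant term 31, i.e. one of ±{1, 31}. Evaluating: f(1) = 33, f(-1) = 29, f(31) = 29853, f(-31) = -29791; none is 0, so f has no rational root and is therefore irreducible over Q (a cubic with no linear factor over a field is irreducible). For an irreducible cubic, the Galois group is A_3 or S_3 according as the discriminant disc(f) = -4a^3 - 27b^2 = -4·(1)^3 - 27·(31)^2 = -25951 is or is not a square in Q. Here disc(f) = -25951 is not a perfect square in Q, so the Galois group of f over Q is not contained in A_3 and must be all of S_3. The splitting field has degree |S_3| = 6 over Q, so [K : Q] = 6.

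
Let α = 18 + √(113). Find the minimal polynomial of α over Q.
m_α(x) = x^2 - 36x + 211

From α - 18 = √(113), squaring gives (α - 18)^2 = 113, i.e. α^2 - 36α + 324 = 113, so α^2 - 36α + 211 = 0. The discriminant of x^2 - 36x + 211 is (-36)^2 - 4·(211) = 1296 - 844 = 452, and 4·(113) is not a perfect square in Q since 113 is squarefree and ≠ 1. Hence x^2 - 36x + 211 is irreducible over Q and is the minimal polynomial of α.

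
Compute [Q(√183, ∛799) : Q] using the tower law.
[Q(√183, ∛799) : Q] = 6

Let L = Q(√183, ∛799). Since Q(√183) ⊂ L and [Q(√183):Q] = 2, the tower law gives 2 | [L:Q]. Likewise Q(∛799) ⊂ L with [Q(∛799):Q] = 3 (because 799 is not a perfect cube), so 3 | [L:Q]. As gcd(2,3) = 1, [L:Q] is divisible by 6. Conversely L is generated over Q by √183 and ∛799, so [L:Q] ≤ 2·3 = 6. Therefore [Q(√183, ∛799) : Q] = 6.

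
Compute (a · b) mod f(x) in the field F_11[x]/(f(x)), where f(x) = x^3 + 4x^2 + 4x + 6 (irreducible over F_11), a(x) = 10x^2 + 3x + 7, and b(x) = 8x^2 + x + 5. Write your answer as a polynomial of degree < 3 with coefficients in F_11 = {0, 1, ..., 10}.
a · b ≡ 9x^2 + 4x + 2 (mod f(x))

Multiply in F_11[x]: a(x)·b(x) = (10x^2 + 3x + 7)·(8x^2 + x + 5) = 3x^4 + x^3 + 10x^2 + 2. This has degree ≥ 3, so divide by f(x) over F_11: 3x^4 + x^3 + 10x^2 + 2 = (3x)·(x^3 + 4x^2 + 4x + 6) + (9x^2 + 4x + 2). Hence a·b ≡ 9x^2 + 4x + 2 (mod f). (F_11[x]/(f) is a field with 11^3 = 1331 elements since f is irreducible of degree 3.)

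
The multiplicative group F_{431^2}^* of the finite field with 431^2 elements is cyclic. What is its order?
|F_{431^2}^*| = 185760

F_{431^2} has 431^2 = 185761 elements; its multiplicative group consists of all nonzero elements, so |F_{431^2}^*| = 185761 - 1 = 185760. (It is cyclic since any finite subgroup of the multiplicative group of a field is cyclic.)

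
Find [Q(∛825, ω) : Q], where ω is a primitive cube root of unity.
[Q(∛825, ω) : Q] = 6

[Q(∛825):Q] = 3 (min poly x^3 - 825, irreducible since 825 is not a perfect cube). [Q(ω):Q] = 2 (min poly x^2 + x + 1). Since Q(∛825) ⊂ R and ω ∉ R, we have ω ∉ Q(∛825), so x^2 + x + 1 remains irreducible over Q(∛825) and [Q(∛825, ω) : Q(∛825)] = 2. By the tower law, [Q(∛825, ω) : Q] = 3 · 2 = 6. (In fact Q(∛825, ω) is the splitting field of x^3 - 825 over Q.)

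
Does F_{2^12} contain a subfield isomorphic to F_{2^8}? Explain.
No: F_{2^8} is not a subfield of F_{2^12}

F_{p^m} embeds in F_{p^n} iff m | n. Here 8 ∤ 12 (since 12 = 1·8 + 4 with remainder 4 ≠ 0), so F_{2^8} is not a subfield of F_{2^12}. Equivalently: if it were, the tower law would give 8 = [F_{2^8}:F_2] dividing [F_{2^12}:F_2] = 12, contradiction.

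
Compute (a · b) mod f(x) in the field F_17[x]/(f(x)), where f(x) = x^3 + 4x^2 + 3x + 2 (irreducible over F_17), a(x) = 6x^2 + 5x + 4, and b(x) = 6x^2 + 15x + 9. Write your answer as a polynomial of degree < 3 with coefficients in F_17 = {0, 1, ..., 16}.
a · b ≡ 5x^2 + 3x + 16 (mod f(x))

Multiply in F_17[x]: a(x)·b(x) = (6x^2 + 5x + 4)·(6x^2 + 15x + 9) = 2x^4 + x^3 + 3x + 2. This has degree ≥ 3, so divide by f(x) over F_17: 2x^4 + x^3 + 3x + 2 = (2x + 10)·(x^3 + 4x^2 + 3x + 2) + (5x^2 + 3x + 16). Hence a·b ≡ 5x^2 + 3x + 16 (mod f). (F_17[x]/(f) is a field with 17^3 = 4913 elements since f is irreducible of degree 3.)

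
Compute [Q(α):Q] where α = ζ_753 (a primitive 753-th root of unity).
[Q(α):Q] = 500

The minimal polynomial of ζ_753 over Q is the 753-th cyclotomic polynomial Φ_753(x), which is irreducible over Q and has degree φ(753) = 500. Hence [Q(α):Q] = φ(753) = 500.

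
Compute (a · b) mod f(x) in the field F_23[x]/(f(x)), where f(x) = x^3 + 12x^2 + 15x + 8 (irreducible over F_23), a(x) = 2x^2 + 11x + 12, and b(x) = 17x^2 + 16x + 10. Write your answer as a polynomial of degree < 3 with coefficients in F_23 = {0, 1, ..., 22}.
a · b ≡ 19x^2 + 13x + 22 (mod f(x))

Multiply in F_23[x]: a(x)·b(x) = (2x^2 + 11x + 12)·(17x^2 + 16x + 10) = 11x^4 + 12x^3 + 9x^2 + 3x + 5. This has degree ≥ 3, so divide by f(x) over F_23: 11x^4 + 12x^3 + 9x^2 + 3x + 5 = (11x + 18)·(x^3 + 12x^2 + 15x + 8) + (19x^2 + 13x + 22). Hence a·b ≡ 19x^2 + 13x + 22 (mod f). (F_23[x]/(f) is a field with 23^3 = 12167 elements since f is irreducible of degree 3.)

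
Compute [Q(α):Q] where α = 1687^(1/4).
[Q(α):Q] = 4

α is a root of x^4 - 1687. By Eisenstein's criterion at the prime p = 7 (which divides the constant term 1687 but p^2 = 49 does not, since 1687 is squarefree), x^4 - 1687 is irreducible over Q. Hence [Q(α):Q] = 4.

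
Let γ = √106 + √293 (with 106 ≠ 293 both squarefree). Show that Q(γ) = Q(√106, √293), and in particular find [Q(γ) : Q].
[Q(γ) : Q] = 4 (equivalently, Q(γ) = Q(√106, √293))

Obviously Q(γ) ⊆ Q(√106, √293), and [Q(√106, √293):Q] = 4 (since 106, 293 are distinct squarefree integers > 1 with 31058 not a perfect square). To show equality we compute the minimal polynomial of γ. From γ = √106 + √293: γ^2 = 106 + 2√(31058) + 293 = 399 + 2√(31058), so γ^2 - 399 = 2√(31058); squaring, (γ^2 - 399)^2 = 4·31058, i.e. γ^4 - 798γ^2 + 159201 - 124232 = 0, i.e. γ^4 - 798γ^2 + 34969 = 0. So γ is a root of x^4 - 798x^2 + 34969. This polynomial is irreducible over Q: it has no rational root (each ±√106 ± √293 is irrational), and any factorization into two quadratics over Q would force √(31058) ∈ Q (pairing opposite roots) or √106, √293 ∈ Q (other pairings), all impossible. Hence [Q(γ):Q] = 4 = [Q(√106, √293):Q], so Q(γ) = Q(√106, √293).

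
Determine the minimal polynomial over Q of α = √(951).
m_α(x) = x^2 - 951

α satisfies α^2 - 951 = 0, so x^2 - 951 annihilates α. Since d = 951 is squarefree and ≠ 1, it is not a perfect square in Q, so x^2 - 951 has no rational root and is therefore irreducible over Q (a degree-2 polynomial over a field is irreducible iff it has no root). Hence m_α(x) = x^2 - 951.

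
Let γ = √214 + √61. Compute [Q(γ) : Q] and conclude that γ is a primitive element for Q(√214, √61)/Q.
[Q(γ) : Q] = 4 (equivalently, Q(γ) = Q(√214, √61))

Obviously Q(γ) ⊆ Q(√214, √61), and [Q(√214, √61):Q] = 4 (since 214, 61 are distinct squarefree integers > 1 with 13054 not a perfect square). To show equality we compute the minimal polynomial of γ. From γ = √214 + √61: γ^2 = 214 + 2√(13054) + 61 = 275 + 2√(13054), so γ^2 - 275 = 2√(13054); squaring, (γ^2 - 275)^2 = 4·13054, i.e. γ^4 - 550γ^2 + 75625 - 52216 = 0, i.e. γ^4 - 550γ^2 + 23409 = 0. So γ is a root of x^4 - 550x^2 + 23409. This polynomial is irreducible over Q: it has no rational root (each ±√214 ± √61 is irrational), and any factorization into two quadratics over Q would force √(13054) ∈ Q (pairing opposite roots) or √214, √61 ∈ Q (other pairings), all impossible. Hence [Q(γ):Q] = 4 = [Q(√214, √61):Q], so Q(γ) = Q(√214, √61).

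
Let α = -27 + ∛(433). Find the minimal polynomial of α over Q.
m_α(x) = x^3 + 81x^2 + 2187x + 19250

Set β = α + 27 = ∛(433), so β^3 = 433. Then (α + 27)^3 - 433 = 0, i.e. α is a root of g(x) = (x + 27)^3 - 433 = x^3 + 81x^2 + 2187x + 19250. Since g(x) = h(x + 27) where h(x) = x^3 - 433, and h is irreducible over Q (because 433 is not a perfect cube, so h has no rational root, and a monic cubic with no rational root is irreducible), g is also irreducible (irreducibility is preserved under the substitution x → x + 27). Hence m_α(x) = x^3 + 81x^2 + 2187x + 19250.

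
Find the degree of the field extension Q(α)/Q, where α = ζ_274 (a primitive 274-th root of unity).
[Q(α):Q] = 136

The minimal polynomial of ζ_274 over Q is the 274-th cyclotomic polynomial Φ_274(x), which is irreducible over Q and has degree φ(274) = 136. Hence [Q(α):Q] = φ(274) = 136.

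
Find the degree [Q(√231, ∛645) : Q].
[Q(√231, ∛645) : Q] = 6

Let L = Q(√231, ∛645). Since Q(√231) ⊂ L and [Q(√231):Q] = 2, the tower law gives 2 | [L:Q]. Likewise Q(∛645) ⊂ L with [Q(∛645):Q] = 3 (because 645 is not a perfect cube), so 3 | [L:Q]. As gcd(2,3) = 1, [L:Q] is divisible by 6. Conversely L is generated over Q by √231 and ∛645, so [L:Q] ≤ 2·3 = 6. Therefore [Q(√231, ∛645) : Q] = 6.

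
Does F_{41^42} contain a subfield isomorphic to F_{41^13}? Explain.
No: F_{41^13} is not a subfield of F_{41^42}

F_{p^m} embeds in F_{p^n} iff m | n. Here 13 ∤ 42 (since 42 = 3·13 + 3 with remainder 3 ≠ 0), so F_{41^13} is not a subfield of F_{41^42}. Equivalently: if it were, the tower law would give 13 = [F_{41^13}:F_41] dividing [F_{41^42}:F_41] = 42, contradiction.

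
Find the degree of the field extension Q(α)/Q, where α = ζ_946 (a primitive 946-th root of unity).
[Q(α):Q] = 420

The minimal polynomial of ζ_946 over Q is the 946-th cyclotomic polynomial Φ_946(x), which is irreducible over Q and has degree φ(946) = 420. Hence [Q(α):Q] = φ(946) = 420.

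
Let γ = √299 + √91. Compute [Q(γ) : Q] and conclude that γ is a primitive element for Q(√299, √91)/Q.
[Q(γ) : Q] = 4 (equivalently, Q(γ) = Q(√299, √91))

Obviously Q(γ) ⊆ Q(√299, √91), and [Q(√299, √91):Q] = 4 (since 299, 91 are distinct squarefree integers > 1 with 27209 not a perfect square). To show equality we compute the minimal polynomial of γ. From γ = √299 + √91: γ^2 = 299 + 2√(27209) + 91 = 390 + 2√(27209), so γ^2 - 390 = 2√(27209); squaring, (γ^2 - 390)^2 = 4·27209, i.e. γ^4 - 780γ^2 + 152100 - 108836 = 0, i.e. γ^4 - 780γ^2 + 43264 = 0. So γ is a root of x^4 - 780x^2 + 43264. This polynomial is irreducible over Q: it has no rational root (each ±√299 ± √91 is irrational), and any factorization into two quadratics over Q would force √(27209) ∈ Q (pairing opposite roots) or √299, √91 ∈ Q (other pairings), all impossible. Hence [Q(γ):Q] = 4 = [Q(√299, √91):Q], so Q(γ) = Q(√299, √91).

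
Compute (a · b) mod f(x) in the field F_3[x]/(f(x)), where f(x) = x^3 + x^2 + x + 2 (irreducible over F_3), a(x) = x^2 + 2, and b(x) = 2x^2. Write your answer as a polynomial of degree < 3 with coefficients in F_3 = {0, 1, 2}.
a · b ≡ x^2 + x + 1 (mod f(x))

Multiply in F_3[x]: a(x)·b(x) = (x^2 + 2)·(2x^2) = 2x^4 + x^2. This has degree ≥ 3, so divide by f(x) over F_3: 2x^4 + x^2 = (2x + 1)·(x^3 + x^2 + x + 2) + (x^2 + x + 1). Hence a·b ≡ x^2 + x + 1 (mod f). (F_3[x]/(f) is a field with 3^3 = 27 elements since f is irreducible of degree 3.)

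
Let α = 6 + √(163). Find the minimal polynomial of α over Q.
m_α(x) = x^2 - 12x - 127

From α - 6 = √(163), squaring gives (α - 6)^2 = 163, i.e. α^2 - 12α + 36 = 163, so α^2 - 12α - 127 = 0. The discriminant of x^2 - 12x - 127 is (-12)^2 - 4·(-127) = 144 + 508 = 652, and 4·(163) is not a perfect square in Q since 163 is squarefree and ≠ 1. Hence x^2 - 12x - 127 is irreducible over Q and is the minimal polynomial of α.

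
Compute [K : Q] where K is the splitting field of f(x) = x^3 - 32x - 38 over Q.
[K : Q] = 6

By the rational root test, any rational root of the monic integer polynomial f(x) = x^3 - 32x - 38 must be an integer dividing the constant term -38, i.e. one of ±{1, 2, 19, 38}. Evaluating: f(1) = -69, f(-1) = -7, f(2) = -94, f(-2) = 18, f(19) = 6213, f(-19) = -6289, f(38) = 53618, f(-38) = -53694; none is 0, so f has no rational root and is therefore irreducible over Q (a cubic with no linear factor over a field is irreducible). For an irreducible cubic, the Galois group is A_3 or S_3 according as the discriminant disc(f) = -4a^3 - 27b^2 = -4·(-32)^3 - 27·(-38)^2 = 92084 is or is not a square in Q. Here disc(f) = 92084 is not a perfect square in Q, so the Galois group of f over Q is not contained in A_3 and must be all of S_3. The splitting field has degree |S_3| = 6 over Q, so [K : Q] = 6.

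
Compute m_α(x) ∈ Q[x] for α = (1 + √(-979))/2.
m_α(x) = x^2 - x + 245

From 2α - 1 = √(-979), squaring gives (2α - 1)^2 = -979, i.e. 4α^2 - 4α + 1 = -979, so α^2 - α + (1 + 979)/4 = 0. Since -979 ≡ 1 (mod 4), (1 + 979)/4 = 245 ∈ Z. The polynomial x^2 - x + 245 has discriminant 1 - 4·(245) = -979, which is not a perfect square in Q (d = -979 is squarefree and ≠ 1), so x^2 - x + 245 is irreducible over Q. It is the minimal polynomial of α.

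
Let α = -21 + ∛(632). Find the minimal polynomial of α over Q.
m_α(x) = x^3 + 63x^2 + 1323x + 8629

Set β = α + 21 = ∛(632), so β^3 = 632. Then (α + 21)^3 - 632 = 0, i.e. α is a root of g(x) = (x + 21)^3 - 632 = x^3 + 63x^2 + 1323x + 8629. Since g(x) = h(x + 21) where h(x) = x^3 - 632, and h is irreducible over Q (because 632 is not a perfect cube, so h has no rational root, and a monic cubic with no rational root is irreducible), g is also irreducible (irreducibility is preserved under the substitution x → x + 21). Hence m_α(x) = x^3 + 63x^2 + 1323x + 8629.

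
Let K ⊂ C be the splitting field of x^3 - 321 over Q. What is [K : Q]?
[K : Q] = 6

The roots of x^3 - 321 are ∛321, ω∛321, ω^2∛321 where ω = e^(2πi/3) is a primitive cube root of unity, so K = Q(∛321, ω). Now [Q(∛321):Q] = 3 (since 321 is not a perfect cube, x^3 - 321 is irreducible) and [Q(ω):Q] = 2. Both 2 and 3 divide [K:Q], and [K:Q] ≤ 3·2 = 6, so [K:Q] = 6. (Equivalently: Q(∛321) ⊂ R but ω ∉ R, so [K : Q(∛321)] = 2.)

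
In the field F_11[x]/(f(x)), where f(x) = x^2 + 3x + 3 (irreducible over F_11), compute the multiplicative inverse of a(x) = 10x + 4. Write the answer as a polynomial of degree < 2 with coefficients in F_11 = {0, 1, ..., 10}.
a(x)^(-1) ≡ 5x + 2 (mod f(x))

Since f is irreducible over F_11, F_11[x]/(f) is a field and a(x) ≠ 0 has an inverse. Apply the extended Euclidean algorithm to f(x) and a(x) in F_11[x]: f(x) = (10x + 4)·a(x) + (9). The last nonzero remainder is the constant 9 = gcd(f, a) in F_11. Back-substituting through the division chain expresses 9 = s(x)·a(x) + t(x)·f(x) with s(x) ≡ x + 7 (mod f), so (x + 7)·a(x) ≡ 9 (mod f). Multiplying by 9^(-1) ≡ 5 in F_11 gives a(x)^(-1) ≡ 5·(x + 7) ≡ 5x + 2 (mod f). Check: (10x + 4)·(5x + 2) = 6x^2 + 7x + 8 ≡ 1 (mod x^2 + 3x + 3).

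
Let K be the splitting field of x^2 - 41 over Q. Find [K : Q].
[K : Q] = 2

f(x) = x^2 - 41 factors as (x - √41)(x + √41). The splitting field is K = Q(√41). Since 41 is squarefree and > 1, it is not a perfect square, so x^2 - 41 is irreducible over Q and [Q(√41) : Q] = 2. Hence [K : Q] = 2.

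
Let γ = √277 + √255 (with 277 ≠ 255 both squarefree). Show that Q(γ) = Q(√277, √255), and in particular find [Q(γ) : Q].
[Q(γ) : Q] = 4 (equivalently, Q(γ) = Q(√277, √255))

Obviously Q(γ) ⊆ Q(√277, √255), and [Q(√277, √255):Q] = 4 (since 277, 255 are distinct squarefree integers > 1 with 70635 not a perfect square). To show equality we compute the minimal polynomial of γ. From γ = √277 + √255: γ^2 = 277 + 2√(70635) + 255 = 532 + 2√(70635), so γ^2 - 532 = 2√(70635); squaring, (γ^2 - 532)^2 = 4·70635, i.e. γ^4 - 1064γ^2 + 283024 - 282540 = 0, i.e. γ^4 - 1064γ^2 + 484 = 0. So γ is a root of x^4 - 1064x^2 + 484. This polynomial is irreducible over Q: it has no rational root (each ±√277 ± √255 is irrational), and any factorization into two quadratics over Q would force √(70635) ∈ Q (pairing opposite roots) or √277, √255 ∈ Q (other pairings), all impossible. Hence [Q(γ):Q] = 4 = [Q(√277, √255):Q], so Q(γ) = Q(√277, √255).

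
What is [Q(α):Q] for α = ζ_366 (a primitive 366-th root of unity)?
[Q(α):Q] = 120

The minimal polynomial of ζ_366 over Q is the 366-th cyclotomic polynomial Φ_366(x), which is irreducible over Q and has degree φ(366) = 120. Hence [Q(α):Q] = φ(366) = 120.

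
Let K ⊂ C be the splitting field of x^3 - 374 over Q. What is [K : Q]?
[K : Q] = 6

The roots of x^3 - 374 are ∛374, ω∛374, ω^2∛374 where ω = e^(2πi/3) is a primitive cube root of unity, so K = Q(∛374, ω). Now [Q(∛374):Q] = 3 (since 374 is not a perfect cube, x^3 - 374 is irreducible) and [Q(ω):Q] = 2. Both 2 and 3 divide [K:Q], and [K:Q] ≤ 3·2 = 6, so [K:Q] = 6. (Equivalently: Q(∛374) ⊂ R but ω ∉ R, so [K : Q(∛374)] = 2.)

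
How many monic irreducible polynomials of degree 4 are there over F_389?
There are 5724473430 monic irreducible polynomials of degree 4 over F_389

Each element of F_{389^4} that lies in no proper subfield is a root of exactly one monic irreducible of degree 4 over F_389, and each such polynomial has 4 distinct roots in F_{389^4}. By Möbius inversion the count is N_389(4) = (1/4) Σ_{d|4} μ(4/d) · 389^d = (1/4)(μ(4)·389^1 + μ(2)·389^2 + μ(1)·389^4) = 22897893720/4 = 5724473430.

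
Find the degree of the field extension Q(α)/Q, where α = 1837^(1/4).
[Q(α):Q] = 4

α is a root of x^4 - 1837. By Eisenstein's criterion at the prime p = 11 (which divides the constant term 1837 but p^2 = 121 does not, since 1837 is squarefree), x^4 - 1837 is irreducible over Q. Hence [Q(α):Q] = 4.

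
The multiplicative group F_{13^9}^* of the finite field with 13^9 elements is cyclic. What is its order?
|F_{13^9}^*| = 10604499372

F_{13^9} has 13^9 = 10604499373 elements; its multiplicative group consists of all nonzero elements, so |F_{13^9}^*| = 10604499373 - 1 = 10604499372. (It is cyclic since any finite subgroup of the multiplicative group of a field is cyclic.)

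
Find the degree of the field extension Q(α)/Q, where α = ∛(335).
[Q(α):Q] = 3

The minimal polynomial of α is x^3 - 335, irreducible over Q since 335 is not a perfect cube (so x^3 - 335 has no rational root). Hence [Q(α):Q] = deg(m_α) = 3.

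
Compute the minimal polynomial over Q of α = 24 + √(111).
m_α(x) = x^2 - 48x + 465

From α - 24 = √(111), squaring gives (α - 24)^2 = 111, i.e. α^2 - 48α + 576 = 111, so α^2 - 48α + 465 = 0. The discriminant of x^2 - 48x + 465 is (-48)^2 - 4·(465) = 2304 - 1860 = 444, and 4·(111) is not a perfect square in Q since 111 is squarefree and ≠ 1. Hence x^2 - 48x + 465 is irreducible over Q and is the minimal polynomial of α.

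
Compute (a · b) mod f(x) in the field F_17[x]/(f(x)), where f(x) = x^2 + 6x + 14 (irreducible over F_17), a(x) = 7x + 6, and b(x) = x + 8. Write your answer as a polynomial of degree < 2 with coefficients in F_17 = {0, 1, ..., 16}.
a · b ≡ 3x + 1 (mod f(x))

Multiply in F_17[x]: a(x)·b(x) = (7x + 6)·(x + 8) = 7x^2 + 11x + 14. This has degree ≥ 2, so divide by f(x) over F_17: 7x^2 + 11x + 14 = (7)·(x^2 + 6x + 14) + (3x + 1). Hence a·b ≡ 3x + 1 (mod f). (F_17[x]/(f) is a field with 17^2 = 289 elements since f is irreducible of degree 2.)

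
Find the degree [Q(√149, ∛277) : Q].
[Q(√149, ∛277) : Q] = 6

Let L = Q(√149, ∛277). Since Q(√149) ⊂ L and [Q(√149):Q] = 2, the tower law gives 2 | [L:Q]. Likewise Q(∛277) ⊂ L with [Q(∛277):Q] = 3 (because 277 is not a perfect cube), so 3 | [L:Q]. As gcd(2,3) = 1, [L:Q] is divisible by 6. Conversely L is generated over Q by √149 and ∛277, so [L:Q] ≤ 2·3 = 6. Therefore [Q(√149, ∛277) : Q] = 6.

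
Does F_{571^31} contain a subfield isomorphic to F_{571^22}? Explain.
No: F_{571^22} is not a subfield of F_{571^31}

F_{p^m} embeds in F_{p^n} iff m | n. Here 22 ∤ 31 (since 31 = 1·22 + 9 with remainder 9 ≠ 0), so F_{571^22} is not a subfield of F_{571^31}. Equivalently: if it were, the tower law would give 22 = [F_{571^22}:F_571] dividing [F_{571^31}:F_571] = 31, contradiction.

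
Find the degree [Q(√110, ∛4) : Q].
[Q(√110, ∛4) : Q] = 6

Let L = Q(√110, ∛4). Since Q(√110) ⊂ L and [Q(√110):Q] = 2, the tower law gives 2 | [L:Q]. Likewise Q(∛4) ⊂ L with [Q(∛4):Q] = 3 (because 4 is not a perfect cube), so 3 | [L:Q]. As gcd(2,3) = 1, [L:Q] is divisible by 6. Conversely L is generated over Q by √110 and ∛4, so [L:Q] ≤ 2·3 = 6. Therefore [Q(√110, ∛4) : Q] = 6.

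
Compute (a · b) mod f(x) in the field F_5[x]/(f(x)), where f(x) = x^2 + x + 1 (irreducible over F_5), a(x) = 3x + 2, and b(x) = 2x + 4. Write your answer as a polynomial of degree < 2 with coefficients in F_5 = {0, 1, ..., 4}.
a · b ≡ 2 (mod f(x))

Multiply in F_5[x]: a(x)·b(x) = (3x + 2)·(2x + 4) = x^2 + x + 3. This has degree ≥ 2, so divide by f(x) over F_5: x^2 + x + 3 = (1)·(x^2 + x + 1) + (2). Hence a·b ≡ 2 (mod f). (F_5[x]/(f) is a field with 5^2 = 25 elements since f is irreducible of degree 2.)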